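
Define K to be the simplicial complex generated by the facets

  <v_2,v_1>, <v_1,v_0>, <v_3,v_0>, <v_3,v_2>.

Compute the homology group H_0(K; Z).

We work with the vertex ordering v_0 < v_1 < v_2 < v_3. The simplices of K, each written with vertices in increasing order, are:

  0-simplices (4): [v_0], [v_1], [v_2], [v_3]
  1-simplices (4): [v_0,v_1], [v_0,v_3], [v_1,v_2], [v_2,v_3]

giving chain groups C_0 ≅ Z^4, C_1 ≅ Z^4.

∂_1: C_1 → C_0 maps an edge to its endpoints' difference, ∂[p,q] = q − p. For instance
  ∂[v_2,v_3] = [v_3] − [v_2].
As a 4×4 matrix over Z this has rank 3, with invariant factors (1,1,1).

From H_k ≅ ker(∂_k) / im(∂_{k+1}) we obtain:

  H_0: rank C_0 − rank ∂_1 = 4 − 3 = 1, and the invariant factors of ∂_1 are all 1, so H_0 ≅ Z.

(K is a triangulation of the circle S^1.)

H_0 ≅ Z.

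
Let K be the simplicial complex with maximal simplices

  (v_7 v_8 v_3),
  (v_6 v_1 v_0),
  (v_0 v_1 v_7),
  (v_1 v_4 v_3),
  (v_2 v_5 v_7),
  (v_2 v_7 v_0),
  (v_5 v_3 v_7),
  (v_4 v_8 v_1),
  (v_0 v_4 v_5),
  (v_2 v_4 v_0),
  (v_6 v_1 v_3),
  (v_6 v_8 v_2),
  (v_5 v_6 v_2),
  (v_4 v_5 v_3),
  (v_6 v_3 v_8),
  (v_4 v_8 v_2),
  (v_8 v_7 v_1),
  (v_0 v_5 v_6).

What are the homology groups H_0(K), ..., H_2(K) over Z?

H_0 ≅ Z,  H_1 ≅ Z ⊕ Z/2Z,  H_2 = 0.

Take the total order v_0 < v_1 < v_2 < v_3 < v_4 < v_5 < v_6 < v_7 < v_8 on the vertex set. Then K (dimension 2) consists of the simplices:

  0-simplices (9): [v_0], [v_1], [v_2], [v_3], [v_4], [v_5], [v_6], [v_7], [v_8]
  1-simplices (27): (27 of them)
  2-simplices (18): (18 of them)

giving chain groups C_0 ≅ Z^9, C_1 ≅ Z^27, C_2 ≅ Z^18.

The boundary map ∂_1: C_1 → C_0 is given by ∂[p,q] = [q] − [p].
As a 9×27 matrix over Z this has rank 8, with invariant factors (1,1,1,1,1,1,1,1).

∂_2: C_2 → C_1 maps a triangle to the signed sum of its edges. For instance
  ∂[v_0,v_1,v_7] = [v_1,v_7] − [v_0,v_7] + [v_0,v_1],
  ∂[v_0,v_2,v_7] = [v_2,v_7] − [v_0,v_7] + [v_0,v_2].
The resulting 27×18 matrix has rank 18, and its Smith normal form has invariant factors (1,1,1,1,1,1,1,1,1,1,1,1,1,1,1,1,1,2).

Reading off H_k = ker ∂_k / im ∂_{k+1}:

  H_0: rank C_0 − rank ∂_1 = 9 − 8 = 1, and the invariant factors of ∂_1 are all 1, so H_0 = Z.
  H_1: rank ker ∂_1 − rank ∂_2 = (27 − 8) − 18 = 1, and ∂_2 has invariant factor 2 > 1, so H_1 = Z ⊕ Z/2Z.
  H_2: rank ker ∂_2 − rank ∂_3 = (18 − 18) − 0 = 0, and there is no ∂_3, so H_2 = 0.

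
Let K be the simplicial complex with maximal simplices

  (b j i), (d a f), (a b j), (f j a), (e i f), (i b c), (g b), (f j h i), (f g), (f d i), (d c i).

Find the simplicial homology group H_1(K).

We work with the vertex ordering a < b < c < d < e < f < g < h < i < j. The simplices of K, each written with vertices in increasing order, are:

  0-simplices (10): a, b, c, d, e, f, g, h, i, j
  1-simplices (21): ab, ad, af, aj, bc, bg, bi, bj, cd, ci, df, di, ef, ei, fg, fh, fi, fj, hi, hj, ij
  2-simplices (12): abj, adf, afj, bci, bij, cdi, dfi, efi, fhi, fhj, fij, hij
  3-simplices (1): fhij

so the chain groups are C_0 ≅ Z^10, C_1 ≅ Z^21, C_2 ≅ Z^12, C_3 ≅ Z^1.

∂_1: C_1 → C_0 is given by ∂[p,q] = [q] − [p]. For instance
  ∂fg = g − f.
The resulting 10×21 matrix has rank 9, and its Smith normal form has invariant factors (1,1,1,1,1,1,1,1,1).

Boundary ∂_2: C_2 → C_1 sends each 2-simplex [p,q,r] to [q,r] − [p,r] + [p,q]. For instance
  ∂abj = bj − aj + ab,
  ∂afj = fj − aj + af.
This gives a 21×12 integer matrix of rank 11; reducing to Smith normal form yields diagonal entries (1,1,1,1,1,1,1,1,1,1,1).

Boundary ∂_3: C_3 → C_2 sends each 3-simplex σ to the alternating sum Σ_i (−1)^i (σ with its i-th vertex removed). For instance
  ∂fhij = hij − fij + fhj − fhi.
This gives a 12×1 integer matrix of rank 1; reducing to Smith normal form yields diagonal entries (1).

Now H_k = ker ∂_k / im ∂_{k+1}, so:

  H_1: rank ker ∂_1 − rank ∂_2 = (21 − 9) − 11 = 1, and the invariant factors of ∂_2 are all 1, so H_1 ≅ Z.

H_1 = Z.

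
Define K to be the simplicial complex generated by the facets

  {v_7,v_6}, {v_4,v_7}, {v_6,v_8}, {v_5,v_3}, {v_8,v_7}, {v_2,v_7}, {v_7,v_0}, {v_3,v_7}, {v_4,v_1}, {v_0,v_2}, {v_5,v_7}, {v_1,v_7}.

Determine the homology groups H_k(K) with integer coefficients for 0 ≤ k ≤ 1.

H_0 = Z,  H_1 = Z^4.

Order the vertices as v_0 < v_1 < v_2 < v_3 < v_4 < v_5 < v_6 < v_7 < v_8. Listing each simplex with vertices in this order, K has dimension 1 with simplices:

  0-simplices (9): [v_0], [v_1], [v_2], [v_3], [v_4], [v_5], [v_6], [v_7], [v_8]
  1-simplices (12): [v_0,v_2], [v_0,v_7], [v_1,v_4], [v_1,v_7], [v_2,v_7], [v_3,v_5], [v_3,v_7], [v_4,v_7], [v_5,v_7], [v_6,v_7], [v_6,v_8], [v_7,v_8]

so the chain groups are C_0 ≅ Z^9, C_1 ≅ Z^12.

∂_1: C_1 → C_0 is given by ∂[p,q] = [q] − [p]. For instance
  ∂[v_6,v_8] = [v_8] − [v_6].
The resulting 9×12 matrix has rank 8, and its Smith normal form has invariant factors (1,1,1,1,1,1,1,1).

Now H_k = ker ∂_k / im ∂_{k+1}, so:

  H_0: rank C_0 − rank ∂_1 = 9 − 8 = 1, and the invariant factors of ∂_1 are all 1, so H_0 ≅ Z.
  H_1: rank ker ∂_1 − rank ∂_2 = (12 − 8) − 0 = 4, and there is no ∂_2, so H_1 ≅ Z^4.

As a check, the Euler characteristic is 9 − 12 = -3, which agrees with 1 − 4 = -3.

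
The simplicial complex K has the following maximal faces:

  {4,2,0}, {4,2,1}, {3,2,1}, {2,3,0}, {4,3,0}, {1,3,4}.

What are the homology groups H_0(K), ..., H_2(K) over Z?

H_0 = Z,  H_1 = 0,  H_2 = Z.

Order the vertices as 0 < 1 < 2 < 3 < 4. Listing each simplex with vertices in this order, K has dimension 2 with simplices:

  0-simplices (5): [0], [1], [2], [3], [4]
  1-simplices (9): [0,2], [0,3], [0,4], [1,2], [1,3], [1,4], [2,3], [2,4], [3,4]
  2-simplices (6): [0,2,3], [0,2,4], [0,3,4], [1,2,3], [1,2,4], [1,3,4]

so the chain groups are C_0 ≅ Z^5, C_1 ≅ Z^9, C_2 ≅ Z^6.

The boundary map ∂_1: C_1 → C_0 is given by ∂[p,q] = [q] − [p]. For instance
  ∂[0,4] = [4] − [0].
The resulting 5×9 matrix has rank 4, and its Smith normal form has invariant factors (1,1,1,1).

∂_2: C_2 → C_1 sends each 2-simplex [p,q,r] to [q,r] − [p,r] + [p,q]. For instance
  ∂[1,2,4] = [2,4] − [1,4] + [1,2],
  ∂[1,3,4] = [3,4] − [1,4] + [1,3].
The 9×6 boundary matrix has rank 5 and Smith normal form diag(1,1,1,1,1).

Computing H_k = (kernel of ∂_k) / (image of ∂_{k+1}):

  H_0: rank C_0 − rank ∂_1 = 5 − 4 = 1, and the invariant factors of ∂_1 are all 1, so H_0 = Z.
  H_1: rank ker ∂_1 − rank ∂_2 = (9 − 4) − 5 = 0, and the invariant factors of ∂_2 are all 1, so H_1 = 0.
  H_2: rank ker ∂_2 − rank ∂_3 = (6 − 5) − 0 = 1, and there is no ∂_3, so H_2 = Z.

As a check, the Euler characteristic is 5 − 9 + 6 = 2, which agrees with 1 − 0 + 1 = 2.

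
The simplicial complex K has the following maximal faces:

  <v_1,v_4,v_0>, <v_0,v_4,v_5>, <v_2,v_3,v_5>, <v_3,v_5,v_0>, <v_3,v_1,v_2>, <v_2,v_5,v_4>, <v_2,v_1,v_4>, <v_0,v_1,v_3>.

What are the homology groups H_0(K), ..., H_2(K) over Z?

Take the total order v_0 < v_1 < v_2 < v_3 < v_4 < v_5 on the vertex set. Then K (dimension 2) consists of the simplices:

  0-simplices (6): [v_0], [v_1], [v_2], [v_3], [v_4], [v_5]
  1-simplices (12): [v_0,v_1], [v_0,v_3], [v_0,v_4], [v_0,v_5], [v_1,v_2], [v_1,v_3], [v_1,v_4], [v_2,v_3], [v_2,v_4], [v_2,v_5], [v_3,v_5], [v_4,v_5]
  2-simplices (8): [v_0,v_1,v_3], [v_0,v_1,v_4], [v_0,v_3,v_5], [v_0,v_4,v_5], [v_1,v_2,v_3], [v_1,v_2,v_4], [v_2,v_3,v_5], [v_2,v_4,v_5]

Hence C_0 ≅ Z^6, C_1 ≅ Z^12, C_2 ≅ Z^8.

∂_1: C_1 → C_0 maps an edge to its endpoints' difference, ∂[p,q] = q − p.
This gives a 6×12 integer matrix of rank 5; reducing to Smith normal form yields diagonal entries (1,1,1,1,1).

Boundary ∂_2: C_2 → C_1 acts by ∂[p,q,r] = [q,r] − [p,r] + [p,q]. For instance
  ∂[v_1,v_2,v_3] = [v_2,v_3] − [v_1,v_3] + [v_1,v_2],
  ∂[v_0,v_1,v_3] = [v_1,v_3] − [v_0,v_3] + [v_0,v_1].
This gives a 12×8 integer matrix of rank 7; reducing to Smith normal form yields diagonal entries (1,1,1,1,1,1,1).

Computing H_k = (kernel of ∂_k) / (image of ∂_{k+1}):

  H_0: rank C_0 − rank ∂_1 = 6 − 5 = 1, and the invariant factors of ∂_1 are all 1, so H_0 ≅ Z.
  H_1: rank ker ∂_1 − rank ∂_2 = (12 − 5) − 7 = 0, and the invariant factors of ∂_2 are all 1, so H_1 ≅ 0.
  H_2: rank ker ∂_2 − rank ∂_3 = (8 − 7) − 0 = 1, and there is no ∂_3, so H_2 ≅ Z.

H_0 = Z,  H_1 = 0,  H_2 = Z.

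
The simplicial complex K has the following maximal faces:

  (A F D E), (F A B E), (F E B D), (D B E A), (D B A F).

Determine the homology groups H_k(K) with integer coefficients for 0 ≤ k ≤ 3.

H_0 ≅ Z,  H_1 = 0,  H_2 = 0,  H_3 ≅ Z.

Fix the vertex order A < B < D < E < F and write every simplex with vertices in increasing order. Then dim K = 3 and the simplices of K are:

  0-simplices (5): A, B, D, E, F
  1-simplices (10): AB, AD, AE, AF, BD, BE, BF, DE, DF, EF
  2-simplices (10): ABD, ABE, ABF, ADE, ADF, AEF, BDE, BDF, BEF, DEF
  3-simplices (5): ABDE, ABDF, ABEF, ADEF, BDEF

Hence C_0 ≅ Z^5, C_1 ≅ Z^10, C_2 ≅ Z^10, C_3 ≅ Z^5.

The boundary map ∂_1: C_1 → C_0 maps an edge to its endpoints' difference, ∂[p,q] = q − p. For instance
  ∂DE = E − D.
The 5×10 boundary matrix has rank 4 and Smith normal form diag(1,1,1,1).

Boundary ∂_2: C_2 → C_1 maps a triangle to the signed sum of its edges. For instance
  ∂BEF = EF − BF + BE,
  ∂AEF = EF − AF + AE.
This gives a 10×10 integer matrix of rank 6; reducing to Smith normal form yields diagonal entries (1,1,1,1,1,1).

∂_3: C_3 → C_2 sends each 3-simplex σ to the alternating sum Σ_i (−1)^i (σ with its i-th vertex removed). For instance
  ∂ADEF = DEF − AEF + ADF − ADE,
  ∂BDEF = DEF − BEF + BDF − BDE.
This gives a 10×5 integer matrix of rank 4; reducing to Smith normal form yields diagonal entries (1,1,1,1).

From H_k ≅ ker(∂_k) / im(∂_{k+1}) we obtain:

  H_0: rank C_0 − rank ∂_1 = 5 − 4 = 1, and the invariant factors of ∂_1 are all 1, so H_0 ≅ Z.
  H_1: rank ker ∂_1 − rank ∂_2 = (10 − 4) − 6 = 0, and the invariant factors of ∂_2 are all 1, so H_1 ≅ 0.
  H_2: rank ker ∂_2 − rank ∂_3 = (10 − 6) − 4 = 0, and the invariant factors of ∂_3 are all 1, so H_2 ≅ 0.
  H_3: rank ker ∂_3 − rank ∂_4 = (5 − 4) − 0 = 1, and there is no ∂_4, so H_3 ≅ Z.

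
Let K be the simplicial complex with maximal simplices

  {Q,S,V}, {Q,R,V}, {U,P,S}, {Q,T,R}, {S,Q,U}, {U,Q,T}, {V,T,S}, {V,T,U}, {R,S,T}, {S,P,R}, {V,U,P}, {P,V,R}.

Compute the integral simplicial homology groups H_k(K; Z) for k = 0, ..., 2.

Fix the vertex order P < Q < R < S < T < U < V and write every simplex with vertices in increasing order. Then dim K = 2 and the simplices of K are:

  0-simplices (7): P, Q, R, S, T, U, V
  1-simplices (18): PR, PS, PU, PV, QR, QS, QT, QU, QV, RS, RT, RV, ST, SU, SV, TU, TV, UV
  2-simplices (12): PRS, PRV, PSU, PUV, QRT, QRV, QSU, QSV, QTU, RST, STV, TUV

giving chain groups C_0 ≅ Z^7, C_1 ≅ Z^18, C_2 ≅ Z^12.

Boundary ∂_1: C_1 → C_0 is given by ∂[p,q] = [q] − [p]. For instance
  ∂SV = V − S.
The 7×18 boundary matrix has rank 6 and Smith normal form diag(1,1,1,1,1,1).

∂_2: C_2 → C_1 maps a triangle to the signed sum of its edges. For instance
  ∂PSU = SU − PU + PS,
  ∂STV = TV − SV + ST.
This gives a 18×12 integer matrix of rank 12; reducing to Smith normal form yields diagonal entries (1,1,1,1,1,1,1,1,1,1,1,2).

Reading off H_k = ker ∂_k / im ∂_{k+1}:

  H_0: rank C_0 − rank ∂_1 = 7 − 6 = 1, and the invariant factors of ∂_1 are all 1, so H_0 = Z.
  H_1: rank ker ∂_1 − rank ∂_2 = (18 − 6) − 12 = 0, and ∂_2 has invariant factor 2 > 1, so H_1 = Z/2.
  H_2: rank ker ∂_2 − rank ∂_3 = (12 − 12) − 0 = 0, and there is no ∂_3, so H_2 = 0.

H_0 ≅ Z,  H_1 ≅ Z/2,  H_2 = 0.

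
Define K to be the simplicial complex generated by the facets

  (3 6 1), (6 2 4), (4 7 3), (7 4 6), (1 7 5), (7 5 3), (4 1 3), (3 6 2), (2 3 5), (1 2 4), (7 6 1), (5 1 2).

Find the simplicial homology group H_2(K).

Order the vertices as 1 < 2 < 3 < 4 < 5 < 6 < 7. Listing each simplex with vertices in this order, K has dimension 2 with simplices:

  0-simplices (7): [1], [2], [3], [4], [5], [6], [7]
  1-simplices (18): [1,2], [1,3], [1,4], [1,5], [1,6], [1,7], [2,3], [2,4], [2,5], [2,6], [3,4], [3,5], [3,6], [3,7], [4,6], [4,7], [5,7], [6,7]
  2-simplices (12): [1,2,4], [1,2,5], [1,3,4], [1,3,6], [1,5,7], [1,6,7], [2,3,5], [2,3,6], [2,4,6], [3,4,7], [3,5,7], [4,6,7]

Hence C_0 ≅ Z^7, C_1 ≅ Z^18, C_2 ≅ Z^12.

Boundary ∂_1: C_1 → C_0 sends each edge [p,q] (with p < q) to q − p. For instance
  ∂[1,6] = [6] − [1].
As a 7×18 matrix over Z this has rank 6, with invariant factors (1,1,1,1,1,1).

Boundary ∂_2: C_2 → C_1 acts by ∂[p,q,r] = [q,r] − [p,r] + [p,q]. For instance
  ∂[2,3,6] = [3,6] − [2,6] + [2,3],
  ∂[1,3,6] = [3,6] − [1,6] + [1,3].
This gives a 18×12 integer matrix of rank 12; reducing to Smith normal form yields diagonal entries (1,1,1,1,1,1,1,1,1,1,1,2).

Computing H_k = (kernel of ∂_k) / (image of ∂_{k+1}):

  H_2: rank ker ∂_2 − rank ∂_3 = (12 − 12) − 0 = 0, and there is no ∂_3, so H_2 = 0.

H_2 ≅ 0.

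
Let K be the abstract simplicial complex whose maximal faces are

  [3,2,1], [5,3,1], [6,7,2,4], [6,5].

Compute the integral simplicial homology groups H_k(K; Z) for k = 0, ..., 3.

H_0 ≅ Z,  H_1 ≅ Z,  H_2 = 0,  H_3 = 0.

Take the total order 1 < 2 < 3 < 4 < 5 < 6 < 7 on the vertex set. Then K (dimension 3) consists of the simplices:

  0-simplices (7): [1], [2], [3], [4], [5], [6], [7]
  1-simplices (12): [1,2], [1,3], [1,5], [2,3], [2,4], [2,6], [2,7], [3,5], [4,6], [4,7], [5,6], [6,7]
  2-simplices (6): [1,2,3], [1,3,5], [2,4,6], [2,4,7], [2,6,7], [4,6,7]
  3-simplices (1): [2,4,6,7]

giving chain groups C_0 ≅ Z^7, C_1 ≅ Z^12, C_2 ≅ Z^6, C_3 ≅ Z^1.

∂_1: C_1 → C_0 maps an edge to its endpoints' difference, ∂[p,q] = q − p. For instance
  ∂[1,2] = [2] − [1].
The resulting 7×12 matrix has rank 6, and its Smith normal form has invariant factors (1,1,1,1,1,1).

The boundary map ∂_2: C_2 → C_1 acts by ∂[p,q,r] = [q,r] − [p,r] + [p,q]. For instance
  ∂[1,3,5] = [3,5] − [1,5] + [1,3],
  ∂[2,4,7] = [4,7] − [2,7] + [2,4].
The 12×6 boundary matrix has rank 5 and Smith normal form diag(1,1,1,1,1).

∂_3: C_3 → C_2 sends each 3-simplex σ to the alternating sum Σ_i (−1)^i (σ with its i-th vertex removed). For instance
  ∂[2,4,6,7] = [4,6,7] − [2,6,7] + [2,4,7] − [2,4,6].
The 6×1 boundary matrix has rank 1 and Smith normal form diag(1).

Now H_k = ker ∂_k / im ∂_{k+1}, so:

  H_0: rank C_0 − rank ∂_1 = 7 − 6 = 1, and the invariant factors of ∂_1 are all 1, so H_0 = Z.
  H_1: rank ker ∂_1 − rank ∂_2 = (12 − 6) − 5 = 1, and the invariant factors of ∂_2 are all 1, so H_1 = Z.
  H_2: rank ker ∂_2 − rank ∂_3 = (6 − 5) − 1 = 0, and the invariant factors of ∂_3 are all 1, so H_2 = 0.
  H_3: rank ker ∂_3 − rank ∂_4 = (1 − 1) − 0 = 0, and there is no ∂_4, so H_3 = 0.

As a check, the Euler characteristic is 7 − 12 + 6 − 1 = 0, which agrees with 1 − 1 + 0 − 0 = 0.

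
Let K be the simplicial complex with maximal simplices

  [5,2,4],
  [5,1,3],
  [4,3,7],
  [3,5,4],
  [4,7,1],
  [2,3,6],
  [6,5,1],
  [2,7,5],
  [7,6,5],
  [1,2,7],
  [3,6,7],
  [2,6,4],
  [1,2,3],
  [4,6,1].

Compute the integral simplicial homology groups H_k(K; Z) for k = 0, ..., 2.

H_0 ≅ Z,  H_1 ≅ Z^2,  H_2 ≅ Z.

Order the vertices as 1 < 2 < 3 < 4 < 5 < 6 < 7. Listing each simplex with vertices in this order, K has dimension 2 with simplices:

  0-simplices (7): [1], [2], [3], [4], [5], [6], [7]
  1-simplices (21): [1,2], [1,3], [1,4], [1,5], [1,6], [1,7], [2,3], [2,4], [2,5], [2,6], [2,7], [3,4], [3,5], [3,6], [3,7], [4,5], [4,6], [4,7], [5,6], [5,7], [6,7]
  2-simplices (14): [1,2,3], [1,2,7], [1,3,5], [1,4,6], [1,4,7], [1,5,6], [2,3,6], [2,4,5], [2,4,6], [2,5,7], [3,4,5], [3,4,7], [3,6,7], [5,6,7]

giving chain groups C_0 ≅ Z^7, C_1 ≅ Z^21, C_2 ≅ Z^14.

Boundary ∂_1: C_1 → C_0 is given by ∂[p,q] = [q] − [p].
The 7×21 boundary matrix has rank 6 and Smith normal form diag(1,1,1,1,1,1).

Boundary ∂_2: C_2 → C_1 sends each 2-simplex [p,q,r] to [q,r] − [p,r] + [p,q]. For instance
  ∂[2,5,7] = [5,7] − [2,7] + [2,5],
  ∂[2,4,6] = [4,6] − [2,6] + [2,4].
This gives a 21×14 integer matrix of rank 13; reducing to Smith normal form yields diagonal entries (1,1,1,1,1,1,1,1,1,1,1,1,1).

Now H_k = ker ∂_k / im ∂_{k+1}, so:

  H_0: rank C_0 − rank ∂_1 = 7 − 6 = 1, and the invariant factors of ∂_1 are all 1, so H_0 ≅ Z.
  H_1: rank ker ∂_1 − rank ∂_2 = (21 − 6) − 13 = 2, and the invariant factors of ∂_2 are all 1, so H_1 ≅ Z^2.
  H_2: rank ker ∂_2 − rank ∂_3 = (14 − 13) − 0 = 1, and there is no ∂_3, so H_2 ≅ Z.

(K is a triangulation of the torus T^2.)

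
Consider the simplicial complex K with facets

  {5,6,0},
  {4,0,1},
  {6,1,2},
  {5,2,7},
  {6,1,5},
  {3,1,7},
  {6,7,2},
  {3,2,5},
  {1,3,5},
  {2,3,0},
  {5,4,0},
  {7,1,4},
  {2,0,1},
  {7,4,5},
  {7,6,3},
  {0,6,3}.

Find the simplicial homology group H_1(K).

Fix the vertex order 0 < 1 < 2 < 3 < 4 < 5 < 6 < 7 and write every simplex with vertices in increasing order. Then dim K = 2 and the simplices of K are:

  0-simplices (8): [0], [1], [2], [3], [4], [5], [6], [7]
  1-simplices (24): (24 of them)
  2-simplices (16): [0,1,2], [0,1,4], [0,2,3], [0,3,6], [0,4,5], [0,5,6], [1,2,6], [1,3,5], [1,3,7], [1,4,7], [1,5,6], [2,3,5], [2,5,7], [2,6,7], [3,6,7], [4,5,7]

giving chain groups C_0 ≅ Z^8, C_1 ≅ Z^24, C_2 ≅ Z^16.

Boundary ∂_1: C_1 → C_0 sends each edge [p,q] (with p < q) to q − p. For instance
  ∂[0,1] = [1] − [0].
This gives a 8×24 integer matrix of rank 7; reducing to Smith normal form yields diagonal entries (1,1,1,1,1,1,1).

∂_2: C_2 → C_1 acts by ∂[p,q,r] = [q,r] − [p,r] + [p,q]. For instance
  ∂[0,5,6] = [5,6] − [0,6] + [0,5],
  ∂[2,6,7] = [6,7] − [2,7] + [2,6].
This gives a 24×16 integer matrix of rank 15; reducing to Smith normal form yields diagonal entries (1,1,1,1,1,1,1,1,1,1,1,1,1,1,1).

Now H_k = ker ∂_k / im ∂_{k+1}, so:

  H_1: rank ker ∂_1 − rank ∂_2 = (24 − 7) − 15 = 2, and the invariant factors of ∂_2 are all 1, so H_1 = Z^2.

H_1 = Z^2.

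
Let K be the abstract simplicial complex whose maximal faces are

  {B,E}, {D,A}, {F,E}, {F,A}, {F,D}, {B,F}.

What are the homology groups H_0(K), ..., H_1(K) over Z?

K has 5 vertices, 6 edges.
rank ∂_0 = 0, rank ∂_1 = 4 ⇒ b_0 = 5 − 0 − 4 = 1; all invariant factors of ∂_1 are 1 so no torsion. So H_0 ≅ Z.
rank ∂_1 = 4, rank ∂_2 = 0 ⇒ b_1 = 6 − 4 − 0 = 2. So H_1 ≅ Z^2.

H_0 = Z,  H_1 = Z^2.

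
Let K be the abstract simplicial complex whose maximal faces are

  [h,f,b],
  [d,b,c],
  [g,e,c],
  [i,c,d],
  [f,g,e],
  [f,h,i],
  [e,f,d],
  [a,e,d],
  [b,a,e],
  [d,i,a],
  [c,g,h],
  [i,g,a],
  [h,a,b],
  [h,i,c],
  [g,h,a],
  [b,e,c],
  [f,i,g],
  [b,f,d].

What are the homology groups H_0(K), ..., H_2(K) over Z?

H_0 ≅ Z,  H_1 ≅ Z ⊕ Z/2,  H_2 = 0.

Take the total order a < b < c < d < e < f < g < h < i on the vertex set. Then K (dimension 2) consists of the simplices:

  0-simplices (9): a, b, c, d, e, f, g, h, i
  1-simplices (27): ab, ad, ae, ag, ah, ai, bc, bd, be, bf, bh, cd, ce, cg, ch, ci, de, df, di, ef, eg, fg, fh, fi, gh, gi, hi
  2-simplices (18): abe, abh, ade, adi, agh, agi, bcd, bce, bdf, bfh, cdi, ceg, cgh, chi, def, efg, fgi, fhi

giving chain groups C_0 ≅ Z^9, C_1 ≅ Z^27, C_2 ≅ Z^18.

The boundary map ∂_1: C_1 → C_0 is given by ∂[p,q] = [q] − [p]. For instance
  ∂ce = e − c.
This gives a 9×27 integer matrix of rank 8; reducing to Smith normal form yields diagonal entries (1,1,1,1,1,1,1,1).

Boundary ∂_2: C_2 → C_1 sends each 2-simplex [p,q,r] to [q,r] − [p,r] + [p,q]. For instance
  ∂abe = be − ae + ab,
  ∂cgh = gh − ch + cg.
The 27×18 boundary matrix has rank 18 and Smith normal form diag(1,1,1,1,1,1,1,1,1,1,1,1,1,1,1,1,1,2).

Computing H_k = (kernel of ∂_k) / (image of ∂_{k+1}):

  H_0: rank C_0 − rank ∂_1 = 9 − 8 = 1, and the invariant factors of ∂_1 are all 1, so H_0 ≅ Z.
  H_1: rank ker ∂_1 − rank ∂_2 = (27 − 8) − 18 = 1, and ∂_2 has invariant factor 2 > 1, so H_1 ≅ Z ⊕ Z/2.
  H_2: rank ker ∂_2 − rank ∂_3 = (18 − 18) − 0 = 0, and there is no ∂_3, so H_2 ≅ 0.

As a check, the Euler characteristic is 9 − 27 + 18 = 0, which agrees with 1 − 1 + 0 = 0.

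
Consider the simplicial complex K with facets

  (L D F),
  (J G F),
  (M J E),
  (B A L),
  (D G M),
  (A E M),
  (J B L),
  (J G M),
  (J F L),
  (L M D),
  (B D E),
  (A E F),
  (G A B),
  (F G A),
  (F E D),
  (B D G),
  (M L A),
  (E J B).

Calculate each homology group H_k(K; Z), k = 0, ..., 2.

We work with the vertex ordering A < B < D < E < F < G < J < L < M. The simplices of K, each written with vertices in increasing order, are:

  0-simplices (9): A, B, D, E, F, G, J, L, M
  1-simplices (27): AB, AE, AF, AG, AL, AM, BD, BE, BG, BJ, BL, DE, DF, DG, DL, DM, EF, EJ, EM, FG, FJ, FL, GJ, GM, JL, JM, LM
  2-simplices (18): ABG, ABL, AEF, AEM, AFG, ALM, BDE, BDG, BEJ, BJL, DEF, DFL, DGM, DLM, EJM, FGJ, FJL, GJM

so the chain groups are C_0 ≅ Z^9, C_1 ≅ Z^27, C_2 ≅ Z^18.

The boundary map ∂_1: C_1 → C_0 is given by ∂[p,q] = [q] − [p].
This gives a 9×27 integer matrix of rank 8; reducing to Smith normal form yields diagonal entries (1,1,1,1,1,1,1,1).

∂_2: C_2 → C_1 acts by ∂[p,q,r] = [q,r] − [p,r] + [p,q]. For instance
  ∂BDE = DE − BE + BD,
  ∂BDG = DG − BG + BD.
The resulting 27×18 matrix has rank 17, and its Smith normal form has invariant factors (1,1,1,1,1,1,1,1,1,1,1,1,1,1,1,1,1).

Now H_k = ker ∂_k / im ∂_{k+1}, so:

  H_0: rank C_0 − rank ∂_1 = 9 − 8 = 1, and the invariant factors of ∂_1 are all 1, so H_0 = Z.
  H_1: rank ker ∂_1 − rank ∂_2 = (27 − 8) − 17 = 2, and the invariant factors of ∂_2 are all 1, so H_1 = Z^2.
  H_2: rank ker ∂_2 − rank ∂_3 = (18 − 17) − 0 = 1, and there is no ∂_3, so H_2 = Z.

(K is a triangulation of the torus T^2.)

H_0 ≅ Z,  H_1 ≅ Z^2,  H_2 ≅ Z.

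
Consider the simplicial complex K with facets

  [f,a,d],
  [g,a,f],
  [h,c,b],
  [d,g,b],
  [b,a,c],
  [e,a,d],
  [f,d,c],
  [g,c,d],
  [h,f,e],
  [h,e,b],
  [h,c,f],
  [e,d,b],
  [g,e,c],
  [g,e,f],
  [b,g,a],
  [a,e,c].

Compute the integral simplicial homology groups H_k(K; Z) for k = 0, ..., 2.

Fix the vertex order a < b < c < d < e < f < g < h and write every simplex with vertices in increasing order. Then dim K = 2 and the simplices of K are:

  0-simplices (8): a, b, c, d, e, f, g, h
  1-simplices (24): ab, ac, ad, ae, af, ag, bc, bd, be, bg, bh, cd, ce, cf, cg, ch, de, df, dg, ef, eg, eh, fg, fh
  2-simplices (16): abc, abg, ace, ade, adf, afg, bch, bde, bdg, beh, cdf, cdg, ceg, cfh, efg, efh

giving chain groups C_0 ≅ Z^8, C_1 ≅ Z^24, C_2 ≅ Z^16.

The boundary map ∂_1: C_1 → C_0 is given by ∂[p,q] = [q] − [p]. For instance
  ∂de = e − d.
The resulting 8×24 matrix has rank 7, and its Smith normal form has invariant factors (1,1,1,1,1,1,1).

∂_2: C_2 → C_1 acts by ∂[p,q,r] = [q,r] − [p,r] + [p,q]. For instance
  ∂afg = fg − ag + af,
  ∂bdg = dg − bg + bd.
This gives a 24×16 integer matrix of rank 15; reducing to Smith normal form yields diagonal entries (1,1,1,1,1,1,1,1,1,1,1,1,1,1,1).

Computing H_k = (kernel of ∂_k) / (image of ∂_{k+1}):

  H_0: rank C_0 − rank ∂_1 = 8 − 7 = 1, and the invariant factors of ∂_1 are all 1, so H_0 ≅ Z.
  H_1: rank ker ∂_1 − rank ∂_2 = (24 − 7) − 15 = 2, and the invariant factors of ∂_2 are all 1, so H_1 ≅ Z^2.
  H_2: rank ker ∂_2 − rank ∂_3 = (16 − 15) − 0 = 1, and there is no ∂_3, so H_2 ≅ Z.

As a check, the Euler characteristic is 8 − 24 + 16 = 0, which agrees with 1 − 2 + 1 = 0.
(K is a triangulation of the torus T^2.)

H_0 ≅ Z,  H_1 ≅ Z^2,  H_2 ≅ Z.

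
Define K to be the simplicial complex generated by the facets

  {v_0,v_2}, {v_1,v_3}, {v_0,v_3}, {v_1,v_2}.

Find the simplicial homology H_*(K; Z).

Take the total order v_0 < v_1 < v_2 < v_3 on the vertex set. Then K (dimension 1) consists of the simplices:

  0-simplices (4): [v_0], [v_1], [v_2], [v_3]
  1-simplices (4): [v_0,v_2], [v_0,v_3], [v_1,v_2], [v_1,v_3]

so the chain groups are C_0 ≅ Z^4, C_1 ≅ Z^4.

Boundary ∂_1: C_1 → C_0 is given by ∂[p,q] = [q] − [p].
As a 4×4 matrix over Z this has rank 3, with invariant factors (1,1,1).

Now H_k = ker ∂_k / im ∂_{k+1}, so:

  H_0: rank C_0 − rank ∂_1 = 4 − 3 = 1, and the invariant factors of ∂_1 are all 1, so H_0 ≅ Z.
  H_1: rank ker ∂_1 − rank ∂_2 = (4 − 3) − 0 = 1, and there is no ∂_2, so H_1 ≅ Z.

As a check, the Euler characteristic is 4 − 4 = 0, which agrees with 1 − 1 = 0.

H_0 ≅ Z,  H_1 ≅ Z.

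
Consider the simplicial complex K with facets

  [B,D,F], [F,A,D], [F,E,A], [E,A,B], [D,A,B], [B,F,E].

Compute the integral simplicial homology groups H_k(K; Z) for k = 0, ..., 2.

K has 5 vertices, 9 edges, 6 triangles.
rank ∂_0 = 0, rank ∂_1 = 4 ⇒ b_0 = 5 − 0 − 4 = 1; all invariant factors of ∂_1 are 1 so no torsion. So H_0 = Z.
rank ∂_1 = 4, rank ∂_2 = 5 ⇒ b_1 = 9 − 4 − 5 = 0; all invariant factors of ∂_2 are 1 so no torsion. So H_1 = 0.
rank ∂_2 = 5, rank ∂_3 = 0 ⇒ b_2 = 6 − 5 − 0 = 1. So H_2 = Z.

H_0 ≅ Z,  H_1 = 0,  H_2 ≅ Z.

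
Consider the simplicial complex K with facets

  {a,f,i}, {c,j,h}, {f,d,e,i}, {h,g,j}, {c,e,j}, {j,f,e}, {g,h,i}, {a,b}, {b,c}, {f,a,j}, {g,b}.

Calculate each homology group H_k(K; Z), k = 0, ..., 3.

H_0 = Z,  H_1 = Z^3,  H_2 = 0,  H_3 = 0.

We work with the vertex ordering a < b < c < d < e < f < g < h < i < j. The simplices of K, each written with vertices in increasing order, are:

  0-simplices (10): a, b, c, d, e, f, g, h, i, j
  1-simplices (22): ab, af, ai, aj, bc, bg, ce, ch, cj, de, df, di, ef, ei, ej, fi, fj, gh, gi, gj, hi, hj
  2-simplices (11): afi, afj, cej, chj, def, dei, dfi, efi, efj, ghi, ghj
  3-simplices (1): defi

Hence C_0 ≅ Z^10, C_1 ≅ Z^22, C_2 ≅ Z^11, C_3 ≅ Z^1.

∂_1: C_1 → C_0 sends each edge [p,q] (with p < q) to q − p.
The resulting 10×22 matrix has rank 9, and its Smith normal form has invariant factors (1,1,1,1,1,1,1,1,1).

Boundary ∂_2: C_2 → C_1 maps a triangle to the signed sum of its edges. For instance
  ∂afi = fi − ai + af,
  ∂afj = fj − aj + af.
As a 22×11 matrix over Z this has rank 10, with invariant factors (1,1,1,1,1,1,1,1,1,1).

Boundary ∂_3: C_3 → C_2 sends each 3-simplex σ to the alternating sum Σ_i (−1)^i (σ with its i-th vertex removed). For instance
  ∂defi = efi − dfi + dei − def.
The 11×1 boundary matrix has rank 1 and Smith normal form diag(1).

From H_k ≅ ker(∂_k) / im(∂_{k+1}) we obtain:

  H_0: rank C_0 − rank ∂_1 = 10 − 9 = 1, and the invariant factors of ∂_1 are all 1, so H_0 ≅ Z.
  H_1: rank ker ∂_1 − rank ∂_2 = (22 − 9) − 10 = 3, and the invariant factors of ∂_2 are all 1, so H_1 ≅ Z^3.
  H_2: rank ker ∂_2 − rank ∂_3 = (11 − 10) − 1 = 0, and the invariant factors of ∂_3 are all 1, so H_2 ≅ 0.
  H_3: rank ker ∂_3 − rank ∂_4 = (1 − 1) − 0 = 0, and there is no ∂_4, so H_3 ≅ 0.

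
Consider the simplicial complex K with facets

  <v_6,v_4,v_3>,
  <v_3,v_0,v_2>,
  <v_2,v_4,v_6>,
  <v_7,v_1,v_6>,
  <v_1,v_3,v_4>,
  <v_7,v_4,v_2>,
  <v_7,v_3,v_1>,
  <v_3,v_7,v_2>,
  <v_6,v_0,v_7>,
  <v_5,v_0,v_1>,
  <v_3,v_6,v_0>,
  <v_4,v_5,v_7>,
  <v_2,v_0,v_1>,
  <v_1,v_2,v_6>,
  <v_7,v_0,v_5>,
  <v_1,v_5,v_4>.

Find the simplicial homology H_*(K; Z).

H_0 = Z,  H_1 = Z^2,  H_2 = Z.

Take the total order v_0 < v_1 < v_2 < v_3 < v_4 < v_5 < v_6 < v_7 on the vertex set. Then K (dimension 2) consists of the simplices:

  0-simplices (8): [v_0], [v_1], [v_2], [v_3], [v_4], [v_5], [v_6], [v_7]
  1-simplices (24): (24 of them)
  2-simplices (16): (16 of them)

so the chain groups are C_0 ≅ Z^8, C_1 ≅ Z^24, C_2 ≅ Z^16.

∂_1: C_1 → C_0 is given by ∂[p,q] = [q] − [p].
The resulting 8×24 matrix has rank 7, and its Smith normal form has invariant factors (1,1,1,1,1,1,1).

Boundary ∂_2: C_2 → C_1 maps a triangle to the signed sum of its edges. For instance
  ∂[v_2,v_4,v_7] = [v_4,v_7] − [v_2,v_7] + [v_2,v_4],
  ∂[v_0,v_3,v_6] = [v_3,v_6] − [v_0,v_6] + [v_0,v_3].
This gives a 24×16 integer matrix of rank 15; reducing to Smith normal form yields diagonal entries (1,1,1,1,1,1,1,1,1,1,1,1,1,1,1).

From H_k ≅ ker(∂_k) / im(∂_{k+1}) we obtain:

  H_0: rank C_0 − rank ∂_1 = 8 − 7 = 1, and the invariant factors of ∂_1 are all 1, so H_0 = Z.
  H_1: rank ker ∂_1 − rank ∂_2 = (24 − 7) − 15 = 2, and the invariant factors of ∂_2 are all 1, so H_1 = Z^2.
  H_2: rank ker ∂_2 − rank ∂_3 = (16 − 15) − 0 = 1, and there is no ∂_3, so H_2 = Z.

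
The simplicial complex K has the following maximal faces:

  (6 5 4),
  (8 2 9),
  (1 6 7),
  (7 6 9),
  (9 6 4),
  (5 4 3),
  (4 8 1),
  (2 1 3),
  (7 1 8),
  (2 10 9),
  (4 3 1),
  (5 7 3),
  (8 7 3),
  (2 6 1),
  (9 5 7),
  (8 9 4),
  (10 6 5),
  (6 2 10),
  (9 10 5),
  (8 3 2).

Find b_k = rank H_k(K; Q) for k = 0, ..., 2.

b_0 = 1, b_1 = 1, b_2 = 0.

Take the total order 1 < 2 < 3 < 4 < 5 < 6 < 7 < 8 < 9 < 10 on the vertex set. Then K (dimension 2) consists of the simplices:

  0-simplices (10): [1], [2], [3], [4], [5], [6], [7], [8], [9], [10]
  1-simplices (30): (30 of them)
  2-simplices (20): (20 of them)

Hence C_0 ≅ Z^10, C_1 ≅ Z^30, C_2 ≅ Z^20.

The boundary map ∂_1: C_1 → C_0 sends each edge [p,q] (with p < q) to q − p. For instance
  ∂[6,9] = [9] − [6].
The 10×30 boundary matrix has rank 9 and Smith normal form diag(1,1,1,1,1,1,1,1,1).

∂_2: C_2 → C_1 maps a triangle to the signed sum of its edges. For instance
  ∂[2,6,10] = [6,10] − [2,10] + [2,6],
  ∂[2,3,8] = [3,8] − [2,8] + [2,3].
The 30×20 boundary matrix has rank 20 and Smith normal form diag(1,1,1,1,1,1,1,1,1,1,1,1,1,1,1,1,1,1,1,2).

Reading off H_k = ker ∂_k / im ∂_{k+1}:

  H_0: rank C_0 − rank ∂_1 = 10 − 9 = 1, and the invariant factors of ∂_1 are all 1, so H_0 = Z.
  H_1: rank ker ∂_1 − rank ∂_2 = (30 − 9) − 20 = 1, and ∂_2 has invariant factor 2 > 1, so H_1 = Z ⊕ Z/2.
  H_2: rank ker ∂_2 − rank ∂_3 = (20 − 20) − 0 = 0, and there is no ∂_3, so H_2 = 0.

As a check, the Euler characteristic is 10 − 30 + 20 = 0, which agrees with 1 − 1 + 0 = 0.

Hence the Betti numbers are b_0 = 1, b_1 = 1, b_2 = 0.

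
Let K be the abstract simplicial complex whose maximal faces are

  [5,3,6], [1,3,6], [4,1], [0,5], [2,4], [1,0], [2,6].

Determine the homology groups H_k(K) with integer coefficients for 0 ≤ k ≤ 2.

H_0 ≅ Z,  H_1 ≅ Z^2,  H_2 = 0.

Take the total order 0 < 1 < 2 < 3 < 4 < 5 < 6 on the vertex set. Then K (dimension 2) consists of the simplices:

  0-simplices (7): [0], [1], [2], [3], [4], [5], [6]
  1-simplices (10): [0,1], [0,5], [1,3], [1,4], [1,6], [2,4], [2,6], [3,5], [3,6], [5,6]
  2-simplices (2): [1,3,6], [3,5,6]

so the chain groups are C_0 ≅ Z^7, C_1 ≅ Z^10, C_2 ≅ Z^2.

∂_1: C_1 → C_0 sends each edge [p,q] (with p < q) to q − p. For instance
  ∂[3,6] = [6] − [3].
The resulting 7×10 matrix has rank 6, and its Smith normal form has invariant factors (1,1,1,1,1,1).

The boundary map ∂_2: C_2 → C_1 sends each 2-simplex [p,q,r] to [q,r] − [p,r] + [p,q]. For instance
  ∂[3,5,6] = [5,6] − [3,6] + [3,5],
  ∂[1,3,6] = [3,6] − [1,6] + [1,3].
This gives a 10×2 integer matrix of rank 2; reducing to Smith normal form yields diagonal entries (1,1).

Computing H_k = (kernel of ∂_k) / (image of ∂_{k+1}):

  H_0: rank C_0 − rank ∂_1 = 7 − 6 = 1, and the invariant factors of ∂_1 are all 1, so H_0 ≅ Z.
  H_1: rank ker ∂_1 − rank ∂_2 = (10 − 6) − 2 = 2, and the invariant factors of ∂_2 are all 1, so H_1 ≅ Z^2.
  H_2: rank ker ∂_2 − rank ∂_3 = (2 − 2) − 0 = 0, and there is no ∂_3, so H_2 ≅ 0.

As a check, the Euler characteristic is 7 − 10 + 2 = -1, which agrees with 1 − 2 + 0 = -1.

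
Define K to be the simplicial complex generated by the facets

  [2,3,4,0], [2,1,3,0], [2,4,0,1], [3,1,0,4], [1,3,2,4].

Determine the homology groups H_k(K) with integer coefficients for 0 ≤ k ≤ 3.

H_0 = Z,  H_1 = 0,  H_2 = 0,  H_3 = Z.

Order the vertices as 0 < 1 < 2 < 3 < 4. Listing each simplex with vertices in this order, K has dimension 3 with simplices:

  0-simplices (5): [0], [1], [2], [3], [4]
  1-simplices (10): [0,1], [0,2], [0,3], [0,4], [1,2], [1,3], [1,4], [2,3], [2,4], [3,4]
  2-simplices (10): [0,1,2], [0,1,3], [0,1,4], [0,2,3], [0,2,4], [0,3,4], [1,2,3], [1,2,4], [1,3,4], [2,3,4]
  3-simplices (5): [0,1,2,3], [0,1,2,4], [0,1,3,4], [0,2,3,4], [1,2,3,4]

giving chain groups C_0 ≅ Z^5, C_1 ≅ Z^10, C_2 ≅ Z^10, C_3 ≅ Z^5.

The boundary map ∂_1: C_1 → C_0 maps an edge to its endpoints' difference, ∂[p,q] = q − p. For instance
  ∂[1,4] = [4] − [1].
This gives a 5×10 integer matrix of rank 4; reducing to Smith normal form yields diagonal entries (1,1,1,1).

The boundary map ∂_2: C_2 → C_1 maps a triangle to the signed sum of its edges. For instance
  ∂[0,2,3] = [2,3] − [0,3] + [0,2],
  ∂[1,2,3] = [2,3] − [1,3] + [1,2].
This gives a 10×10 integer matrix of rank 6; reducing to Smith normal form yields diagonal entries (1,1,1,1,1,1).

∂_3: C_3 → C_2 sends each 3-simplex σ to the alternating sum Σ_i (−1)^i (σ with its i-th vertex removed). For instance
  ∂[1,2,3,4] = [2,3,4] − [1,3,4] + [1,2,4] − [1,2,3],
  ∂[0,1,3,4] = [1,3,4] − [0,3,4] + [0,1,4] − [0,1,3].
As a 10×5 matrix over Z this has rank 4, with invariant factors (1,1,1,1).

Reading off H_k = ker ∂_k / im ∂_{k+1}:

  H_0: rank C_0 − rank ∂_1 = 5 − 4 = 1, and the invariant factors of ∂_1 are all 1, so H_0 ≅ Z.
  H_1: rank ker ∂_1 − rank ∂_2 = (10 − 4) − 6 = 0, and the invariant factors of ∂_2 are all 1, so H_1 ≅ 0.
  H_2: rank ker ∂_2 − rank ∂_3 = (10 − 6) − 4 = 0, and the invariant factors of ∂_3 are all 1, so H_2 ≅ 0.
  H_3: rank ker ∂_3 − rank ∂_4 = (5 − 4) − 0 = 1, and there is no ∂_4, so H_3 ≅ Z.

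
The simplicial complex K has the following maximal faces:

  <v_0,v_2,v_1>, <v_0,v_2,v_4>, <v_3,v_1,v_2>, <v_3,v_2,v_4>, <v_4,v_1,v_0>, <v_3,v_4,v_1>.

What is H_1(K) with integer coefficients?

H_1 ≅ 0.

Order the vertices as v_0 < v_1 < v_2 < v_3 < v_4. Listing each simplex with vertices in this order, K has dimension 2 with simplices:

  0-simplices (5): [v_0], [v_1], [v_2], [v_3], [v_4]
  1-simplices (9): [v_0,v_1], [v_0,v_2], [v_0,v_4], [v_1,v_2], [v_1,v_3], [v_1,v_4], [v_2,v_3], [v_2,v_4], [v_3,v_4]
  2-simplices (6): [v_0,v_1,v_2], [v_0,v_1,v_4], [v_0,v_2,v_4], [v_1,v_2,v_3], [v_1,v_3,v_4], [v_2,v_3,v_4]

so the chain groups are C_0 ≅ Z^5, C_1 ≅ Z^9, C_2 ≅ Z^6.

Boundary ∂_1: C_1 → C_0 sends each edge [p,q] (with p < q) to q − p.
As a 5×9 matrix over Z this has rank 4, with invariant factors (1,1,1,1).

∂_2: C_2 → C_1 acts by ∂[p,q,r] = [q,r] − [p,r] + [p,q]. For instance
  ∂[v_0,v_2,v_4] = [v_2,v_4] − [v_0,v_4] + [v_0,v_2],
  ∂[v_0,v_1,v_4] = [v_1,v_4] − [v_0,v_4] + [v_0,v_1].
As a 9×6 matrix over Z this has rank 5, with invariant factors (1,1,1,1,1).

Reading off H_k = ker ∂_k / im ∂_{k+1}:

  H_1: rank ker ∂_1 − rank ∂_2 = (9 − 4) − 5 = 0, and the invariant factors of ∂_2 are all 1, so H_1 ≅ 0.

(K is a triangulation of the 2-sphere S^2.)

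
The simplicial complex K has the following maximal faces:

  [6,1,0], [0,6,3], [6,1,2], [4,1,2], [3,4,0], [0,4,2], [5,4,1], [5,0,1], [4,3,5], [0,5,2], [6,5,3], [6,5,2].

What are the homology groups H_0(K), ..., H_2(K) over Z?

H_0 = Z,  H_1 = Z/2,  H_2 = 0.

K has 7 vertices, 18 edges, 12 triangles.
rank ∂_0 = 0, rank ∂_1 = 6 ⇒ b_0 = 7 − 0 − 6 = 1; all invariant factors of ∂_1 are 1 so no torsion. So H_0 ≅ Z.
rank ∂_1 = 6, rank ∂_2 = 12 ⇒ b_1 = 18 − 6 − 12 = 0; ∂_2 has invariant factor(s) [2] giving torsion. So H_1 ≅ Z/2.
rank ∂_2 = 12, rank ∂_3 = 0 ⇒ b_2 = 12 − 12 − 0 = 0. So H_2 ≅ 0.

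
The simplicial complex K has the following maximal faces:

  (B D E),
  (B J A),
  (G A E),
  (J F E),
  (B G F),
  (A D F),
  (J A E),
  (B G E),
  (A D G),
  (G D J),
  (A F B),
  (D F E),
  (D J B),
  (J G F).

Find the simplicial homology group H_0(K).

H_0 ≅ Z.

We work with the vertex ordering A < B < D < E < F < G < J. The simplices of K, each written with vertices in increasing order, are:

  0-simplices (7): A, B, D, E, F, G, J
  1-simplices (21): AB, AD, AE, AF, AG, AJ, BD, BE, BF, BG, BJ, DE, DF, DG, DJ, EF, EG, EJ, FG, FJ, GJ
  2-simplices (14): ABF, ABJ, ADF, ADG, AEG, AEJ, BDE, BDJ, BEG, BFG, DEF, DGJ, EFJ, FGJ

so the chain groups are C_0 ≅ Z^7, C_1 ≅ Z^21, C_2 ≅ Z^14.

∂_1: C_1 → C_0 maps an edge to its endpoints' difference, ∂[p,q] = q − p.
The resulting 7×21 matrix has rank 6, and its Smith normal form has invariant factors (1,1,1,1,1,1).

Boundary ∂_2: C_2 → C_1 maps a triangle to the signed sum of its edges. For instance
  ∂BEG = EG − BG + BE,
  ∂ABJ = BJ − AJ + AB.
The 21×14 boundary matrix has rank 13 and Smith normal form diag(1,1,1,1,1,1,1,1,1,1,1,1,1).

Now H_k = ker ∂_k / im ∂_{k+1}, so:

  H_0: rank C_0 − rank ∂_1 = 7 − 6 = 1, and the invariant factors of ∂_1 are all 1, so H_0 = Z.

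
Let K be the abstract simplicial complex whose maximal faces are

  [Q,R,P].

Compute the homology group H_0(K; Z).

H_0 = Z.

Take the total order P < Q < R on the vertex set. Then K (dimension 2) consists of the simplices:

  0-simplices (3): P, Q, R
  1-simplices (3): PQ, PR, QR
  2-simplices (1): PQR

giving chain groups C_0 ≅ Z^3, C_1 ≅ Z^3, C_2 ≅ Z^1.

The boundary map ∂_1: C_1 → C_0 sends each edge [p,q] (with p < q) to q − p. For instance
  ∂QR = R − Q.
As a 3×3 matrix over Z this has rank 2, with invariant factors (1,1).

Boundary ∂_2: C_2 → C_1 sends each 2-simplex [p,q,r] to [q,r] − [p,r] + [p,q]. For instance
  ∂PQR = QR − PR + PQ.
The resulting 3×1 matrix has rank 1, and its Smith normal form has invariant factors (1).

Reading off H_k = ker ∂_k / im ∂_{k+1}:

  H_0: rank C_0 − rank ∂_1 = 3 − 2 = 1, and the invariant factors of ∂_1 are all 1, so H_0 = Z.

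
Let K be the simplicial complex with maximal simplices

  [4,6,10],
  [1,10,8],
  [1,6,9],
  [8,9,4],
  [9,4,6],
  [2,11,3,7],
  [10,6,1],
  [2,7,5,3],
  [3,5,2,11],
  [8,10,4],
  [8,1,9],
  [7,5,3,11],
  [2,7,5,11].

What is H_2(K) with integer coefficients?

K has 11 vertices, 22 edges, 18 triangles, 5 3-simplices.
rank ∂_2 = 13, rank ∂_3 = 4 ⇒ b_2 = 18 − 13 − 4 = 1; all invariant factors of ∂_3 are 1 so no torsion. So H_2 ≅ Z.

H_2 ≅ Z.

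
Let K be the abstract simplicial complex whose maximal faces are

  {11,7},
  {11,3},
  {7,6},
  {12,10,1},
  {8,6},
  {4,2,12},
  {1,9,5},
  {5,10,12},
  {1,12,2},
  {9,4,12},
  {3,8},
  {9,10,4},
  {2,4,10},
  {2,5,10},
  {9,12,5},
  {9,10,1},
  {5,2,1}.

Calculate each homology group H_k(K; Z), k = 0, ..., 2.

H_0 = Z^2,  H_1 = Z ⊕ Z_2,  H_2 = 0.

Take the total order 1 < 2 < 3 < 4 < 5 < 6 < 7 < 8 < 9 < 10 < 11 < 12 on the vertex set. Then K (dimension 2) consists of the simplices:

  0-simplices (12): [1], [2], [3], [4], [5], [6], [7], [8], [9], [10], [11], [12]
  1-simplices (23): (23 of them)
  2-simplices (12): [1,2,5], [1,2,12], [1,5,9], [1,9,10], [1,10,12], [2,4,10], [2,4,12], [2,5,10], [4,9,10], [4,9,12], [5,9,12], [5,10,12]

giving chain groups C_0 ≅ Z^12, C_1 ≅ Z^23, C_2 ≅ Z^12.

The boundary map ∂_1: C_1 → C_0 maps an edge to its endpoints' difference, ∂[p,q] = q − p. For instance
  ∂[6,8] = [8] − [6].
The 12×23 boundary matrix has rank 10 and Smith normal form diag(1,1,1,1,1,1,1,1,1,1).

Boundary ∂_2: C_2 → C_1 acts by ∂[p,q,r] = [q,r] − [p,r] + [p,q]. For instance
  ∂[4,9,10] = [9,10] − [4,10] + [4,9],
  ∂[2,4,12] = [4,12] − [2,12] + [2,4].
The 23×12 boundary matrix has rank 12 and Smith normal form diag(1,1,1,1,1,1,1,1,1,1,1,2).

Now H_k = ker ∂_k / im ∂_{k+1}, so:

  H_0: rank C_0 − rank ∂_1 = 12 − 10 = 2, and the invariant factors of ∂_1 are all 1, so H_0 = Z^2.
  H_1: rank ker ∂_1 − rank ∂_2 = (23 − 10) − 12 = 1, and ∂_2 has invariant factor 2 > 1, so H_1 = Z ⊕ Z_2.
  H_2: rank ker ∂_2 − rank ∂_3 = (12 − 12) − 0 = 0, and there is no ∂_3, so H_2 = 0.

As a check, the Euler characteristic is 12 − 23 + 12 = 1, which agrees with 2 − 1 + 0 = 1.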